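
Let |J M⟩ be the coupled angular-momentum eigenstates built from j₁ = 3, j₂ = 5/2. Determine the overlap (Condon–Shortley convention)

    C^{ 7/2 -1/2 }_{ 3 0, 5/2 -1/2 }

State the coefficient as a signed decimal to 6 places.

−√(4/21) = -0.436436

√[8·2!4!3!/10! · 3!3!2!3!3!4!] = √(6912/175)
  +(−1)^0/∏(0,2,3,2,1,1)! = 1/24  (running 1/24)
  +(−1)^1/∏(1,1,2,1,2,2)! = -1/8  (running -1/12)
  +(−1)^2/∏(2,0,1,0,3,3)! = 1/72  (running -5/72)
⟨..|..⟩ = √(6912/175)·(-5/72) = -0.436436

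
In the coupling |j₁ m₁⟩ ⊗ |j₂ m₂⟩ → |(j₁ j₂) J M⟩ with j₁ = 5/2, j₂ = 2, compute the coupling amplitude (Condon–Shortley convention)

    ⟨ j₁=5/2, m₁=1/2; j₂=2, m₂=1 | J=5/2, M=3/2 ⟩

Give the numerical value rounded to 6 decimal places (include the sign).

-0.414039  (= −√(6/35))

triangle: 2!·3!·2!/8! = 24/40320
(j±m)!: 3!·2!·3!·1!·4!·1! = 1728
prefactor² = (2J+1)·Δ·N² = 216/35
  k=1: −1/(1!·1!·1!·2!·2!·0!) = -1/4
  k=2: +1/(2!·0!·0!·1!·3!·1!) = 1/12
Σ = -1/6  ⇒  CG² = 216/35·(-1/6)² = 6/35
CG = −√(6/35) = -0.414039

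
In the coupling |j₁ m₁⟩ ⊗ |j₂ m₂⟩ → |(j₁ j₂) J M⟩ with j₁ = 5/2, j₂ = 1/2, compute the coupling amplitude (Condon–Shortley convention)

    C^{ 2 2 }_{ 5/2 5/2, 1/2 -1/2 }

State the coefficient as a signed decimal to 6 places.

+0.912871  (= +√(5/6))

triangle: 1!·4!·0!/6! = 24/720
(j±m)!: 5!·0!·0!·1!·4!·0! = 2880
prefactor² = (2J+1)·Δ·N² = 480
  k=0: +1/(0!·1!·0!·0!·4!·0!) = 1/24
Σ = 1/24  ⇒  CG² = 480·1/24² = 5/6
CG = +√(5/6) = +0.912871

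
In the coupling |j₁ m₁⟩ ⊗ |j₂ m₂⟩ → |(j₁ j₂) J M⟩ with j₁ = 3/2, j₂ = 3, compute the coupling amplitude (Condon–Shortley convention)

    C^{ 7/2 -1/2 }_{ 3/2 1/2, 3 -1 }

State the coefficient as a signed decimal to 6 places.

triangle: 1!·2!·5!/9! = 240/362880
(j±m)!: 2!·1!·2!·4!·3!·4! = 13824
prefactor² = (2J+1)·Δ·N² = 512/7
  k=0: +1/(0!·1!·1!·2!·1!·3!) = 1/12
  k=1: −1/(1!·0!·0!·1!·2!·4!) = -1/48
Σ = 1/16  ⇒  CG² = 512/7·1/16² = 2/7
CG = +√(2/7) = +0.534522

+√(2/7) = +0.534522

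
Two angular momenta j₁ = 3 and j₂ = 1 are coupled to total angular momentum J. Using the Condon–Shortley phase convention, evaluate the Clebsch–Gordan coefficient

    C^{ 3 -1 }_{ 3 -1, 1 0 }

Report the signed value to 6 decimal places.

√[7·1!5!1!/8! · 2!4!1!1!2!4!] = √(48)
  +(−1)^0/∏(0,1,4,1,1,0)! = 1/24  (running 1/24)
  +(−1)^1/∏(1,0,3,0,2,1)! = -1/12  (running -1/24)
⟨..|..⟩ = √(48)·(-1/24) = -0.288675

-0.288675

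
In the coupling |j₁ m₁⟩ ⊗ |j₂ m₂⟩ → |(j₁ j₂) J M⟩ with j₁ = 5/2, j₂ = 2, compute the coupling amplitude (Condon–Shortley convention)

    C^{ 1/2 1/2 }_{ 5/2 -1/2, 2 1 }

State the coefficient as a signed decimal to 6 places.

−√(2/15) ≈ -0.365148

√[2·4!1!0!/6! · 2!3!3!1!1!0!] = √(24/5)
  +(−1)^3/∏(3,1,0,0,1,0)! = -1/6  (running -1/6)
⟨..|..⟩ = √(24/5)·(-1/6) = -0.365148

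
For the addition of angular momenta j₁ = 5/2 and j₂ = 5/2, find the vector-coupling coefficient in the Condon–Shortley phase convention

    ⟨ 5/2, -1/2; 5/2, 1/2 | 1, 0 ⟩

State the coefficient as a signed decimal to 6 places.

j₁+j₂−J=4  J+j₁−j₂=1  J−j₁+j₂=1  j₁+j₂+J+1=7
(j₁±m₁, j₂±m₂, J±M) = (2,3,3,2,1,1)
P² = 72/35
sum k=2..3:
  [2] +1/4 = 1/4
  [3] −1/6 = -1/6
S = 1/12
C² = P²·S² = 1/70 ; C = +0.119523

+√(1/70) = +0.119523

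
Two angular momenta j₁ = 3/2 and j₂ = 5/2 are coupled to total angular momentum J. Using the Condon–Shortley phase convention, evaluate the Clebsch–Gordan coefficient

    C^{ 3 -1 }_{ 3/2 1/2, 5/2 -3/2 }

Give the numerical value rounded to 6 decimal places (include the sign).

j₁+j₂−J=1  J+j₁−j₂=2  J−j₁+j₂=4  j₁+j₂+J+1=8
(j₁±m₁, j₂±m₂, J±M) = (2,1,1,4,2,4)
P² = 96/5
sum k=0..1:
  [0] +1/6 = 1/6
  [1] −1/48 = -1/48
S = 7/48
C² = P²·S² = 49/120 ; C = +0.639010

+0.639010  (= +√(49/120))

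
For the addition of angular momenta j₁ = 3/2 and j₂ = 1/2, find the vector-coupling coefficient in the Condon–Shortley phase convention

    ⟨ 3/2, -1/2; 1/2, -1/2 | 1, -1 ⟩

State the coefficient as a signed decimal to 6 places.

+√(1/4) = +0.500000

triangle: 1!×2!×0!/4! = 2/24
(j±m)!: 1!×2!×0!×1!×0!×2! = 4
prefactor² = (2J+1)×Δ×N² = 1
  k=0: +1/(0!×1!×2!×0!×0!×0!) = 1/2
Σ = 1/2  ⇒  CG² = 1×1/2² = 1/4
CG = +√(1/4) = +0.500000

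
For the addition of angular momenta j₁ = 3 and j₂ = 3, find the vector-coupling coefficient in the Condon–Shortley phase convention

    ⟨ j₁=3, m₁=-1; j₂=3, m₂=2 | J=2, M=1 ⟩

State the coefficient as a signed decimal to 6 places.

triangle: 4!×2!×2!/9! = 96/362880
(j±m)!: 2!×4!×5!×1!×3!×1! = 34560
prefactor² = (2J+1)×Δ×N² = 320/7
  k=3: −1/(3!×1!×1!×2!×1!×0!) = -1/12
  k=4: +1/(4!×0!×0!×1!×2!×1!) = 1/48
Σ = -1/16  ⇒  CG² = 320/7×(-1/16)² = 5/28
CG = −√(5/28) = -0.422577

−√(5/28) = -0.422577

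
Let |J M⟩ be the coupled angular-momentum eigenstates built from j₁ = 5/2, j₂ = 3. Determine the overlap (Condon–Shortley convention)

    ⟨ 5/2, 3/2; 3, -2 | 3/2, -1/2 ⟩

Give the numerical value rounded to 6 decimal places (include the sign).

−√(1/21) = -0.218218

√[4·4!1!2!/8! · 4!1!1!5!1!2!] = √(192/7)
  +(−1)^0/∏(0,4,1,1,0,1)! = 1/24  (running 1/24)
  +(−1)^1/∏(1,3,0,0,1,2)! = -1/12  (running -1/24)
⟨..|..⟩ = √(192/7)·(-1/24) = -0.218218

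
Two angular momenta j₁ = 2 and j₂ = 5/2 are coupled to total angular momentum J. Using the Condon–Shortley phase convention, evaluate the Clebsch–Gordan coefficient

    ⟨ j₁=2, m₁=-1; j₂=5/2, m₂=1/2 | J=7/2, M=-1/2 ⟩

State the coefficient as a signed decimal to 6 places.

-0.557773  (= −√(14/45))

triangle: 1!*3!*4!/9! = 144/362880
(j±m)!: 1!*3!*3!*2!*3!*4! = 10368
prefactor² = (2J+1)*Δ*N² = 1152/35
  k=0: +1/(0!*1!*3!*3!*0!*1!) = 1/36
  k=1: −1/(1!*0!*2!*2!*1!*2!) = -1/8
Σ = -7/72  ⇒  CG² = 1152/35*(-7/72)² = 14/45
CG = −√(14/45) = -0.557773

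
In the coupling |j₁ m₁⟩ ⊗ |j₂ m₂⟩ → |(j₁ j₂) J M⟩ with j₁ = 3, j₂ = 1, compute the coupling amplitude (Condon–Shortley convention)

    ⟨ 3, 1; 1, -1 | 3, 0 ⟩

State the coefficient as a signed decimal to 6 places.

+0.707107  (= +√(1/2))

triangle: 1!·5!·1!/8! = 120/40320
(j±m)!: 4!·2!·0!·2!·3!·3! = 3456
prefactor² = (2J+1)·Δ·N² = 72
  k=0: +1/(0!·1!·2!·0!·3!·1!) = 1/12
Σ = 1/12  ⇒  CG² = 72·1/12² = 1/2
CG = +√(1/2) = +0.707107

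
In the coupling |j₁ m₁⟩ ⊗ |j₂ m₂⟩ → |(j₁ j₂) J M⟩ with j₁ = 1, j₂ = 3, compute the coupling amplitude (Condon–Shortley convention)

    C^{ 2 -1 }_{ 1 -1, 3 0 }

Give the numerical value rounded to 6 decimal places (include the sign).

+0.377964  (= +√(1/7))

√[5·2!0!4!/7! · 0!2!3!3!1!3!] = √(144/7)
  +(−1)^2/∏(2,0,0,1,0,3)! = 1/12  (running 1/12)
⟨..|..⟩ = √(144/7)·(1/12) = +0.377964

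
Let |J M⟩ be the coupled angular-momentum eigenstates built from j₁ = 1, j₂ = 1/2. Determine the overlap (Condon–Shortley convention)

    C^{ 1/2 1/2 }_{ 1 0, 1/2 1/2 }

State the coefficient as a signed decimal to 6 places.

−√(1/3) ≈ -0.577350

triangle: 1!*1!*0!/3! = 1/6
(j±m)!: 1!*1!*1!*0!*1!*0! = 1
prefactor² = (2J+1)*Δ*N² = 1/3
  k=1: −1/(1!*0!*0!*0!*1!*0!) = -1
Σ = -1  ⇒  CG² = 1/3*(-1)² = 1/3
CG = −√(1/3) = -0.577350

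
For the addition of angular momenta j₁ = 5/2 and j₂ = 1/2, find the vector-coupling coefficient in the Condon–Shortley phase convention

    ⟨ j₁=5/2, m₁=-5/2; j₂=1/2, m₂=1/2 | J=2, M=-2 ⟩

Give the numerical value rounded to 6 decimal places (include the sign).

-0.912871  (= −√(5/6))

√[5·1!4!0!/6! · 0!5!1!0!0!4!] = √(480)
  +(−1)^1/∏(1,0,4,0,0,0)! = -1/24  (running -1/24)
⟨..|..⟩ = √(480)·(-1/24) = -0.912871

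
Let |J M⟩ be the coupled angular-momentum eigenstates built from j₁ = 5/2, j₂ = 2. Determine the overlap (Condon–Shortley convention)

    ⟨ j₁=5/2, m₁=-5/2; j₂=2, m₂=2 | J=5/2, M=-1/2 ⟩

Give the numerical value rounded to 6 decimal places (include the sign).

+0.462910  (= +√(3/14))

√[6·2!3!2!/8! · 0!5!4!0!2!3!] = √(864/7)
  +(−1)^2/∏(2,0,3,2,0,0)! = 1/24  (running 1/24)
⟨..|..⟩ = √(864/7)·(1/24) = +0.462910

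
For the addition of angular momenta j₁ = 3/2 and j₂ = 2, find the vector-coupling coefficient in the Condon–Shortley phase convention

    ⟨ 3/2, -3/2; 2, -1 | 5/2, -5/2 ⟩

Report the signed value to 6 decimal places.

j₁+j₂−J=1  J+j₁−j₂=2  J−j₁+j₂=3  j₁+j₂+J+1=7
(j₁±m₁, j₂±m₂, J±M) = (0,3,1,3,0,5)
P² = 432/7
sum k=1..1:
  [1] −1/12 = -1/12
S = -1/12
C² = P²·S² = 3/7 ; C = -0.654654

-0.654654  (= −√(3/7))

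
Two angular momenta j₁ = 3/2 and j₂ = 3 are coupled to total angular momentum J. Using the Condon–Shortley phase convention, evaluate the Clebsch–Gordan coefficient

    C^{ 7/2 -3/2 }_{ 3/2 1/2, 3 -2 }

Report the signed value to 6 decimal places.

+0.654654  (= +√(3/7))

√[8·1!2!5!/9! · 2!1!1!5!2!5!] = √(6400/21)
  +(−1)^0/∏(0,1,1,1,1,4)! = 1/24  (running 1/24)
  +(−1)^1/∏(1,0,0,0,2,5)! = -1/240  (running 3/80)
⟨..|..⟩ = √(6400/21)·(3/80) = +0.654654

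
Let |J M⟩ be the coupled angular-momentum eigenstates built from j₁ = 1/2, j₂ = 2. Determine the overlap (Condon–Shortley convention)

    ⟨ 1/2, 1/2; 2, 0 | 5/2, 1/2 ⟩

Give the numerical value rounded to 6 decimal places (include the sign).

j₁+j₂−J=0  J+j₁−j₂=1  J−j₁+j₂=4  j₁+j₂+J+1=6
(j₁±m₁, j₂±m₂, J±M) = (1,0,2,2,3,2)
P² = 48/5
sum k=0..0:
  [0] +1/4 = 1/4
S = 1/4
C² = P²·S² = 3/5 ; C = +0.774597

+√(3/5) ≈ +0.774597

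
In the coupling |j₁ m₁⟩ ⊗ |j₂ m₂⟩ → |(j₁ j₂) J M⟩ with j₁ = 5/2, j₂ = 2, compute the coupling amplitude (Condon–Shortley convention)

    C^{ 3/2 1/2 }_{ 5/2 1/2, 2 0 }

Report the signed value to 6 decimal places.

triangle: 3!*2!*1!/7! = 12/5040
(j±m)!: 3!*2!*2!*2!*2!*1! = 96
prefactor² = (2J+1)*Δ*N² = 32/35
  k=1: −1/(1!*2!*1!*1!*1!*0!) = -1/2
  k=2: +1/(2!*1!*0!*0!*2!*1!) = 1/4
Σ = -1/4  ⇒  CG² = 32/35*(-1/4)² = 2/35
CG = −√(2/35) = -0.239046

−√(2/35) = -0.239046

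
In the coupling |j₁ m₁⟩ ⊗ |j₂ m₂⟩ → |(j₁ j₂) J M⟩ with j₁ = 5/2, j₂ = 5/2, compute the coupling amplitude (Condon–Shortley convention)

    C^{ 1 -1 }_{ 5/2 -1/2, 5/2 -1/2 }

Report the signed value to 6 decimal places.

+√(9/35) ≈ +0.507093

triangle: 4!*1!*1!/7! = 24/5040
(j±m)!: 2!*3!*2!*3!*0!*2! = 288
prefactor² = (2J+1)*Δ*N² = 144/35
  k=2: +1/(2!*2!*1!*0!*0!*1!) = 1/4
Σ = 1/4  ⇒  CG² = 144/35*1/4² = 9/35
CG = +√(9/35) = +0.507093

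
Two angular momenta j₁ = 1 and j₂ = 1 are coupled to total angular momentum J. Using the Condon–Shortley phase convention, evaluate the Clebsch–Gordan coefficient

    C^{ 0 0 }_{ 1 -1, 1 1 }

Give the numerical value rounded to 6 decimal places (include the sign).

triangle: 2!×0!×0!/3! = 2/6
(j±m)!: 0!×2!×2!×0!×0!×0! = 4
prefactor² = (2J+1)×Δ×N² = 4/3
  k=2: +1/(2!×0!×0!×0!×0!×0!) = 1/2
Σ = 1/2  ⇒  CG² = 4/3×1/2² = 1/3
CG = +√(1/3) = +0.577350

+0.577350  (= +√(1/3))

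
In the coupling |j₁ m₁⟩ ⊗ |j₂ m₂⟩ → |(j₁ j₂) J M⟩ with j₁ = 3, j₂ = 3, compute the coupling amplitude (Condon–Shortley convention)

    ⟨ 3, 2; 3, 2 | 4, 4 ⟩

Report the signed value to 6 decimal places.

√[9·2!4!4!/11! · 5!1!5!1!8!0!] = √(1658880/11)
  +(−1)^1/∏(1,1,0,4,4,0)! = -1/576  (running -1/576)
⟨..|..⟩ = √(1658880/11)·(-1/576) = -0.674200

-0.674200  (= −√(5/11))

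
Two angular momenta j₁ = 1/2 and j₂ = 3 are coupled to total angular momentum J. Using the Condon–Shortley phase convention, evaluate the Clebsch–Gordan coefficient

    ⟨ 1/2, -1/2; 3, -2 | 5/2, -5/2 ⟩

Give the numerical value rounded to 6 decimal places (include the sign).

√[6·1!0!5!/7! · 0!1!1!5!0!5!] = √(14400/7)
  +(−1)^1/∏(1,0,0,0,0,5)! = -1/120  (running -1/120)
⟨..|..⟩ = √(14400/7)·(-1/120) = -0.377964

-0.377964  (= −√(1/7))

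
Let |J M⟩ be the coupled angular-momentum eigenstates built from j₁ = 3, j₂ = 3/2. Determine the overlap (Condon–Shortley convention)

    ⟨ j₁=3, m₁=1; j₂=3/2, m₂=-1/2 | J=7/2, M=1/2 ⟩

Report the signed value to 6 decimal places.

triangle: 1!·5!·2!/9! = 240/362880
(j±m)!: 4!·2!·1!·2!·4!·3! = 13824
prefactor² = (2J+1)·Δ·N² = 512/7
  k=0: +1/(0!·1!·2!·1!·3!·1!) = 1/12
  k=1: −1/(1!·0!·1!·0!·4!·2!) = -1/48
Σ = 1/16  ⇒  CG² = 512/7·1/16² = 2/7
CG = +√(2/7) = +0.534522

+√(2/7) = +0.534522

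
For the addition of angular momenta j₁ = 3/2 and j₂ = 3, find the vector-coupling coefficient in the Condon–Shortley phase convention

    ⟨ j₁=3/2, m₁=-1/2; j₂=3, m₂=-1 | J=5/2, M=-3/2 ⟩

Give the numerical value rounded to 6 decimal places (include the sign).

-0.591608  (= −√(7/20))

√[6·2!1!4!/8! · 1!2!2!4!1!4!] = √(576/35)
  +(−1)^1/∏(1,1,1,1,0,3)! = -1/6  (running -1/6)
  +(−1)^2/∏(2,0,0,0,1,4)! = 1/48  (running -7/48)
⟨..|..⟩ = √(576/35)·(-7/48) = -0.591608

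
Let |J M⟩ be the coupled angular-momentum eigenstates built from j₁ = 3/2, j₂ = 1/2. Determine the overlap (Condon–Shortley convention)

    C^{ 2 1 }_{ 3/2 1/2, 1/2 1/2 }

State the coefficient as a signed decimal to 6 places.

√[5·0!3!1!/5! · 2!1!1!0!3!1!] = √(3)
  +(−1)^0/∏(0,0,1,1,2,0)! = 1/2  (running 1/2)
⟨..|..⟩ = √(3)·(1/2) = +0.866025

+0.866025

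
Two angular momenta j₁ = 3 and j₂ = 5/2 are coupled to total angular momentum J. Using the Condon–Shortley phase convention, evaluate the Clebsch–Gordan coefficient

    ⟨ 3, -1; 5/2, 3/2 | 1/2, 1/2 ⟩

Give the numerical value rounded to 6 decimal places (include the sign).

triangle: 5!*1!*0!/7! = 120/5040
(j±m)!: 2!*4!*4!*1!*1!*0! = 1152
prefactor² = (2J+1)*Δ*N² = 384/7
  k=4: +1/(4!*1!*0!*0!*1!*0!) = 1/24
Σ = 1/24  ⇒  CG² = 384/7*1/24² = 2/21
CG = +√(2/21) = +0.308607

+0.308607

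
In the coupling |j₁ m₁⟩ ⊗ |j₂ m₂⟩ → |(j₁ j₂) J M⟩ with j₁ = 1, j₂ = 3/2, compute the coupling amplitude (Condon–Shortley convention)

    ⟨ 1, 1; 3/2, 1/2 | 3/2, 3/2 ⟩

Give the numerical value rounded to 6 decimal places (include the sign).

+√(2/5) ≈ +0.632456

√[4·1!1!2!/5! · 2!0!2!1!3!0!] = √(8/5)
  +(−1)^0/∏(0,1,0,2,1,0)! = 1/2  (running 1/2)
⟨..|..⟩ = √(8/5)·(1/2) = +0.632456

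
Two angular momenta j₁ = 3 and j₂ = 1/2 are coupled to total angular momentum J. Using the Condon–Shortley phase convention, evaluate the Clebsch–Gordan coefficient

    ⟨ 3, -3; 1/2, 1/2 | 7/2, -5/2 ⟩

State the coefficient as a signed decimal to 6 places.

+0.377964  (= +√(1/7))

√[8·0!6!1!/8! · 0!6!1!0!1!6!] = √(518400/7)
  +(−1)^0/∏(0,0,6,1,0,0)! = 1/720  (running 1/720)
⟨..|..⟩ = √(518400/7)·(1/720) = +0.377964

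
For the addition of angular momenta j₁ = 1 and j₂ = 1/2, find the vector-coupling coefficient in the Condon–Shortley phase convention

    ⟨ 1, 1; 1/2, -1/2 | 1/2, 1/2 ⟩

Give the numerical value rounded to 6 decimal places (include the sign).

j₁+j₂−J=1  J+j₁−j₂=1  J−j₁+j₂=0  j₁+j₂+J+1=3
(j₁±m₁, j₂±m₂, J±M) = (2,0,0,1,1,0)
P² = 2/3
sum k=0..0:
  [0] +1/1 = 1
S = 1
C² = P²·S² = 2/3 ; C = +0.816497

+√(2/3) = +0.816497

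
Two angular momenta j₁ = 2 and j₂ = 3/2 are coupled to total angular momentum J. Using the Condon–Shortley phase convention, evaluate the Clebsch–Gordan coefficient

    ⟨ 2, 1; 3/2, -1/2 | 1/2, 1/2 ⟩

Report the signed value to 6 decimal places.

−√(3/10) ≈ -0.547723

√[2·3!1!0!/5! · 3!1!1!2!1!0!] = √(6/5)
  +(−1)^1/∏(1,2,0,0,1,0)! = -1/2  (running -1/2)
⟨..|..⟩ = √(6/5)·(-1/2) = -0.547723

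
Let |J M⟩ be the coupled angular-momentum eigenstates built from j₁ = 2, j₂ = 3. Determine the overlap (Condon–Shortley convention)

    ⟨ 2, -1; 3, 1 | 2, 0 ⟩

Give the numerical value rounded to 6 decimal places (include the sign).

j₁+j₂−J=3  J+j₁−j₂=1  J−j₁+j₂=3  j₁+j₂+J+1=8
(j₁±m₁, j₂±m₂, J±M) = (1,3,4,2,2,2)
P² = 36/7
sum k=2..3:
  [2] +1/4 = 1/4
  [3] −1/12 = -1/12
S = 1/6
C² = P²·S² = 1/7 ; C = +0.377964

+√(1/7) ≈ +0.377964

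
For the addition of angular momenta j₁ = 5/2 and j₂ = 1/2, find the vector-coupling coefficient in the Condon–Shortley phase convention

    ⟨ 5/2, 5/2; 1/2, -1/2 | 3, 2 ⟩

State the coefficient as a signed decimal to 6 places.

+0.408248

j₁+j₂−J=0  J+j₁−j₂=5  J−j₁+j₂=1  j₁+j₂+J+1=7
(j₁±m₁, j₂±m₂, J±M) = (5,0,0,1,5,1)
P² = 2400
sum k=0..0:
  [0] +1/120 = 1/120
S = 1/120
C² = P²·S² = 1/6 ; C = +0.408248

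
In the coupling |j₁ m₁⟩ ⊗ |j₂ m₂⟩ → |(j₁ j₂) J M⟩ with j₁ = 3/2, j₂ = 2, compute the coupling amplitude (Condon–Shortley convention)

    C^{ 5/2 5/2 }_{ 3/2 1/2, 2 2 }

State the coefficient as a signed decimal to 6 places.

−√(4/7) ≈ -0.755929

√[6·1!2!3!/7! · 2!1!4!0!5!0!] = √(576/7)
  +(−1)^1/∏(1,0,0,3,2,0)! = -1/12  (running -1/12)
⟨..|..⟩ = √(576/7)·(-1/12) = -0.755929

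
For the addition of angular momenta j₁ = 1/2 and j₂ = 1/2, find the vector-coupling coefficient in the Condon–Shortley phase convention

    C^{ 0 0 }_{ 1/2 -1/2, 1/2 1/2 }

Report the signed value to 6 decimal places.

j₁+j₂−J=1  J+j₁−j₂=0  J−j₁+j₂=0  j₁+j₂+J+1=2
(j₁±m₁, j₂±m₂, J±M) = (0,1,1,0,0,0)
P² = 1/2
sum k=1..1:
  [1] −1/1 = -1
S = -1
C² = P²·S² = 1/2 ; C = -0.707107

−√(1/2) = -0.707107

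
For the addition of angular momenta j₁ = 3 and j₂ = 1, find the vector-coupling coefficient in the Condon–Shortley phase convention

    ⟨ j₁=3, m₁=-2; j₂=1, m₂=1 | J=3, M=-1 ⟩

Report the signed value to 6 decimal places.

√[7·1!5!1!/8! · 1!5!2!0!2!4!] = √(240)
  +(−1)^1/∏(1,0,4,1,1,0)! = -1/24  (running -1/24)
⟨..|..⟩ = √(240)·(-1/24) = -0.645497

−√(5/12) = -0.645497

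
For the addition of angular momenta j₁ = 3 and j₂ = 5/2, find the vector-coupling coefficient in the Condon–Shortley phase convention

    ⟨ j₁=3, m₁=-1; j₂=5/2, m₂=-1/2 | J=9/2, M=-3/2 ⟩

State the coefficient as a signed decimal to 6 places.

j₁+j₂−J=1  J+j₁−j₂=5  J−j₁+j₂=4  j₁+j₂+J+1=11
(j₁±m₁, j₂±m₂, J±M) = (2,4,2,3,3,6)
P² = 138240/77
sum k=0..1:
  [0] +1/96 = 1/96
  [1] −1/72 = -1/72
S = -1/288
C² = P²·S² = 5/231 ; C = -0.147122

−√(5/231) = -0.147122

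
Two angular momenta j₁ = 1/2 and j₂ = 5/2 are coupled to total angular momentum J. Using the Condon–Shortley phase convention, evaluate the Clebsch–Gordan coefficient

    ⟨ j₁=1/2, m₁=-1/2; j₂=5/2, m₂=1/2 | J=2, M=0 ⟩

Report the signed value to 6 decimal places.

-0.707107

j₁+j₂−J=1  J+j₁−j₂=0  J−j₁+j₂=4  j₁+j₂+J+1=6
(j₁±m₁, j₂±m₂, J±M) = (0,1,3,2,2,2)
P² = 8
sum k=1..1:
  [1] −1/4 = -1/4
S = -1/4
C² = P²·S² = 1/2 ; C = -0.707107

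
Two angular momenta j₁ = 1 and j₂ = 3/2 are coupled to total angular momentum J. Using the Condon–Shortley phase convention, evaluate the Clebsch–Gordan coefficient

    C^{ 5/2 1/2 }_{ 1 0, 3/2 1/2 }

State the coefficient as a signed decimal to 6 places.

√[6·0!2!3!/6! · 1!1!2!1!3!2!] = √(12/5)
  +(−1)^0/∏(0,0,1,2,1,1)! = 1/2  (running 1/2)
⟨..|..⟩ = √(12/5)·(1/2) = +0.774597

+0.774597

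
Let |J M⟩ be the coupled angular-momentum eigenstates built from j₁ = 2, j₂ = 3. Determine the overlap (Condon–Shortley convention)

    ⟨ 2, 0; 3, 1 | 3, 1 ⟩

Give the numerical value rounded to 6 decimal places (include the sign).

triangle: 2!·2!·4!/9! = 96/362880
(j±m)!: 2!·2!·4!·2!·4!·2! = 9216
prefactor² = (2J+1)·Δ·N² = 256/15
  k=0: +1/(0!·2!·2!·4!·0!·0!) = 1/96
  k=1: −1/(1!·1!·1!·3!·1!·1!) = -1/6
  k=2: +1/(2!·0!·0!·2!·2!·2!) = 1/16
Σ = -3/32  ⇒  CG² = 256/15·(-3/32)² = 3/20
CG = −√(3/20) = -0.387298

−√(3/20) ≈ -0.387298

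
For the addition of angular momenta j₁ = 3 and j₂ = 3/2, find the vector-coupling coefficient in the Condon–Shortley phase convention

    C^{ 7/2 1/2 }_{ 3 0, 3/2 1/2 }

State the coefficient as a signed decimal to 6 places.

j₁+j₂−J=1  J+j₁−j₂=5  J−j₁+j₂=2  j₁+j₂+J+1=9
(j₁±m₁, j₂±m₂, J±M) = (3,3,2,1,4,3)
P² = 384/7
sum k=0..1:
  [0] +1/24 = 1/24
  [1] −1/12 = -1/12
S = -1/24
C² = P²·S² = 2/21 ; C = -0.308607

−√(2/21) = -0.308607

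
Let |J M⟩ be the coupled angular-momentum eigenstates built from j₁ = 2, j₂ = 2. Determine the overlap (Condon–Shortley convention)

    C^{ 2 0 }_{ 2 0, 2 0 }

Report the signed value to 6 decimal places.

√[5·2!2!2!/7! · 2!2!2!2!2!2!] = √(32/63)
  +(−1)^0/∏(0,2,2,2,0,0)! = 1/8  (running 1/8)
  +(−1)^1/∏(1,1,1,1,1,1)! = -1  (running -7/8)
  +(−1)^2/∏(2,0,0,0,2,2)! = 1/8  (running -3/4)
⟨..|..⟩ = √(32/63)·(-3/4) = -0.534522

-0.534522  (= −√(2/7))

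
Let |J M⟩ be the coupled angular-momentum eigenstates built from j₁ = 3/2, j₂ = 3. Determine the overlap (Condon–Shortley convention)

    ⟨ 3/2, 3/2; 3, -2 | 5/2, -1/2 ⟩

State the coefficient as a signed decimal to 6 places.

+√(3/7) = +0.654654

√[6·2!1!4!/8! · 3!0!1!5!2!3!] = √(432/7)
  +(−1)^0/∏(0,2,0,1,1,3)! = 1/12  (running 1/12)
⟨..|..⟩ = √(432/7)·(1/12) = +0.654654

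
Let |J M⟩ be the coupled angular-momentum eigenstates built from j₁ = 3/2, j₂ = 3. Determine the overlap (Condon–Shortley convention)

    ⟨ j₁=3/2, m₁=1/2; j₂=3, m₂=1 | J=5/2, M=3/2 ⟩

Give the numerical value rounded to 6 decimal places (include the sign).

√[6·2!1!4!/8! · 2!1!4!2!4!1!] = √(576/35)
  +(−1)^0/∏(0,2,1,4,0,0)! = 1/48  (running 1/48)
  +(−1)^1/∏(1,1,0,3,1,1)! = -1/6  (running -7/48)
⟨..|..⟩ = √(576/35)·(-7/48) = -0.591608

-0.591608  (= −√(7/20))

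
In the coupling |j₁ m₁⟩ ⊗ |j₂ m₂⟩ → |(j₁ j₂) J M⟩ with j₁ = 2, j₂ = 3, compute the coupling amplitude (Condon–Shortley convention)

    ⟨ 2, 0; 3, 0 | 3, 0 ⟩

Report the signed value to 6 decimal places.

triangle: 2!×2!×4!/9! = 96/362880
(j±m)!: 2!×2!×3!×3!×3!×3! = 5184
prefactor² = (2J+1)×Δ×N² = 48/5
  k=0: +1/(0!×2!×2!×3!×0!×1!) = 1/24
  k=1: −1/(1!×1!×1!×2!×1!×2!) = -1/4
  k=2: +1/(2!×0!×0!×1!×2!×3!) = 1/24
Σ = -1/6  ⇒  CG² = 48/5×(-1/6)² = 4/15
CG = −√(4/15) = -0.516398

-0.516398  (= −√(4/15))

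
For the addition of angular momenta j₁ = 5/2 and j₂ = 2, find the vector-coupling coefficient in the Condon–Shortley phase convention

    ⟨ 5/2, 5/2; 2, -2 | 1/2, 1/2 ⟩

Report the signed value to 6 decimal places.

+√(1/3) ≈ +0.577350

√[2·4!1!0!/6! · 5!0!0!4!1!0!] = √(192)
  +(−1)^0/∏(0,4,0,0,1,0)! = 1/24  (running 1/24)
⟨..|..⟩ = √(192)·(1/24) = +0.577350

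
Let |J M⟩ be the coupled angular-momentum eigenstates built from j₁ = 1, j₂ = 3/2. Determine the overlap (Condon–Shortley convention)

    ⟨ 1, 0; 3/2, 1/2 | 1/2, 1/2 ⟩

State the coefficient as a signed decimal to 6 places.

√[2·2!0!1!/4! · 1!1!2!1!1!0!] = √(1/3)
  +(−1)^1/∏(1,1,0,1,0,0)! = -1  (running -1)
⟨..|..⟩ = √(1/3)·(-1) = -0.577350

−√(1/3) ≈ -0.577350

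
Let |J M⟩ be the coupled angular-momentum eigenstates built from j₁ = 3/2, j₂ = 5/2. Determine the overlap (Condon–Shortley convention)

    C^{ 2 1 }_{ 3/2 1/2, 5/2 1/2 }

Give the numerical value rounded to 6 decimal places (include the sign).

j₁+j₂−J=2  J+j₁−j₂=1  J−j₁+j₂=3  j₁+j₂+J+1=7
(j₁±m₁, j₂±m₂, J±M) = (2,1,3,2,3,1)
P² = 12/7
sum k=0..1:
  [0] +1/12 = 1/12
  [1] −1/2 = -1/2
S = -5/12
C² = P²·S² = 25/84 ; C = -0.545545

-0.545545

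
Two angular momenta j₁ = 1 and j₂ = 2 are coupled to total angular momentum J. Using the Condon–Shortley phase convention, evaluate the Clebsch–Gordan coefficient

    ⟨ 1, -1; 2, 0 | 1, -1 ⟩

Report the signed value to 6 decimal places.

j₁+j₂−J=2  J+j₁−j₂=0  J−j₁+j₂=2  j₁+j₂+J+1=5
(j₁±m₁, j₂±m₂, J±M) = (0,2,2,2,0,2)
P² = 8/5
sum k=2..2:
  [2] +1/4 = 1/4
S = 1/4
C² = P²·S² = 1/10 ; C = +0.316228

+√(1/10) ≈ +0.316228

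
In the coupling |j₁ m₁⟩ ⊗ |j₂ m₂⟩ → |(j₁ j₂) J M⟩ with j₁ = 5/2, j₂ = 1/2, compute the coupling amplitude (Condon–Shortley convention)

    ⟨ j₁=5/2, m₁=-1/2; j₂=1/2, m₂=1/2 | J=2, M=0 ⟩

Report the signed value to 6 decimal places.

triangle: 1!·4!·0!/6! = 24/720
(j±m)!: 2!·3!·1!·0!·2!·2! = 48
prefactor² = (2J+1)·Δ·N² = 8
  k=1: −1/(1!·0!·2!·0!·2!·0!) = -1/4
Σ = -1/4  ⇒  CG² = 8·(-1/4)² = 1/2
CG = −√(1/2) = -0.707107

−√(1/2) = -0.707107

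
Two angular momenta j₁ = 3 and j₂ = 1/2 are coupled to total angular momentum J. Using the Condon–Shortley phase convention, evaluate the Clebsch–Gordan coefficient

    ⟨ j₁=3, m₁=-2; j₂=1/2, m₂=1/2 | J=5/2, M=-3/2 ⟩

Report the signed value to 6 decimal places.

-0.845154

triangle: 1!×5!×0!/7! = 120/5040
(j±m)!: 1!×5!×1!×0!×1!×4! = 2880
prefactor² = (2J+1)×Δ×N² = 2880/7
  k=1: −1/(1!×0!×4!×0!×1!×0!) = -1/24
Σ = -1/24  ⇒  CG² = 2880/7×(-1/24)² = 5/7
CG = −√(5/7) = -0.845154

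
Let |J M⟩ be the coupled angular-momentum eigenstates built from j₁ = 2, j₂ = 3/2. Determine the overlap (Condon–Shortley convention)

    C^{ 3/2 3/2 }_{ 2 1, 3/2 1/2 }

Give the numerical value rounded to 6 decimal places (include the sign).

j₁+j₂−J=2  J+j₁−j₂=2  J−j₁+j₂=1  j₁+j₂+J+1=6
(j₁±m₁, j₂±m₂, J±M) = (3,1,2,1,3,0)
P² = 8/5
sum k=1..1:
  [1] −1/2 = -1/2
S = -1/2
C² = P²·S² = 2/5 ; C = -0.632456

−√(2/5) ≈ -0.632456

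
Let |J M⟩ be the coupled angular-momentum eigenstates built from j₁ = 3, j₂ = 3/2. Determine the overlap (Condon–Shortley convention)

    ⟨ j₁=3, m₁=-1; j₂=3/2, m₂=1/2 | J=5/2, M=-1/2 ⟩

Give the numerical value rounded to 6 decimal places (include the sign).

j₁+j₂−J=2  J+j₁−j₂=4  J−j₁+j₂=1  j₁+j₂+J+1=8
(j₁±m₁, j₂±m₂, J±M) = (2,4,2,1,2,3)
P² = 288/35
sum k=1..2:
  [1] −1/6 = -1/6
  [2] +1/8 = 1/8
S = -1/24
C² = P²·S² = 1/70 ; C = -0.119523

-0.119523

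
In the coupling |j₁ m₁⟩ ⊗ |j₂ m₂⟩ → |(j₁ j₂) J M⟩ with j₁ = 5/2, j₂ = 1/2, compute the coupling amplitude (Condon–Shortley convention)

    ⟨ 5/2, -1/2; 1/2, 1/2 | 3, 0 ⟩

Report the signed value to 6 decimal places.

+√(1/2) ≈ +0.707107

j₁+j₂−J=0  J+j₁−j₂=5  J−j₁+j₂=1  j₁+j₂+J+1=7
(j₁±m₁, j₂±m₂, J±M) = (2,3,1,0,3,3)
P² = 72
sum k=0..0:
  [0] +1/12 = 1/12
S = 1/12
C² = P²·S² = 1/2 ; C = +0.707107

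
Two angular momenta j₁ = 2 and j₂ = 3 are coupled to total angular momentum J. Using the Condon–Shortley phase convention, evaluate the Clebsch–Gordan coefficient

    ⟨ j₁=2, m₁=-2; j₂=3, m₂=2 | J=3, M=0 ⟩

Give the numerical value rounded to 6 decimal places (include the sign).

√[7·2!2!4!/9! · 0!4!5!1!3!3!] = √(192)
  +(−1)^2/∏(2,0,2,3,0,1)! = 1/24  (running 1/24)
⟨..|..⟩ = √(192)·(1/24) = +0.577350

+√(1/3) ≈ +0.577350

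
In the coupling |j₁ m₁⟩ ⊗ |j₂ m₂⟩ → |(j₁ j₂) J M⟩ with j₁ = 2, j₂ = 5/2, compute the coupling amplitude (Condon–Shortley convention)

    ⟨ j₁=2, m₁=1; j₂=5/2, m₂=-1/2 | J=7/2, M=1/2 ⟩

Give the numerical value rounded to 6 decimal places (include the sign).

j₁+j₂−J=1  J+j₁−j₂=3  J−j₁+j₂=4  j₁+j₂+J+1=9
(j₁±m₁, j₂±m₂, J±M) = (3,1,2,3,4,3)
P² = 1152/35
sum k=0..1:
  [0] +1/8 = 1/8
  [1] −1/36 = -1/36
S = 7/72
C² = P²·S² = 14/45 ; C = +0.557773

+√(14/45) = +0.557773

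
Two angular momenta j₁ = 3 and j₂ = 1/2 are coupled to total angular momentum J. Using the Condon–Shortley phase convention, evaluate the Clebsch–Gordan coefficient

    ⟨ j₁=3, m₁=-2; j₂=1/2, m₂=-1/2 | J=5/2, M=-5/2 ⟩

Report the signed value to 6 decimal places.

j₁+j₂−J=1  J+j₁−j₂=5  J−j₁+j₂=0  j₁+j₂+J+1=7
(j₁±m₁, j₂±m₂, J±M) = (1,5,0,1,0,5)
P² = 14400/7
sum k=0..0:
  [0] +1/120 = 1/120
S = 1/120
C² = P²·S² = 1/7 ; C = +0.377964

+√(1/7) = +0.377964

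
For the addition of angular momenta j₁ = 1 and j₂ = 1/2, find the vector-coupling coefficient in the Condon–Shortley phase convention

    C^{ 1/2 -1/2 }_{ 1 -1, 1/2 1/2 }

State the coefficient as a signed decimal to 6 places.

j₁+j₂−J=1  J+j₁−j₂=1  J−j₁+j₂=0  j₁+j₂+J+1=3
(j₁±m₁, j₂±m₂, J±M) = (0,2,1,0,0,1)
P² = 2/3
sum k=1..1:
  [1] −1/1 = -1
S = -1
C² = P²·S² = 2/3 ; C = -0.816497

-0.816497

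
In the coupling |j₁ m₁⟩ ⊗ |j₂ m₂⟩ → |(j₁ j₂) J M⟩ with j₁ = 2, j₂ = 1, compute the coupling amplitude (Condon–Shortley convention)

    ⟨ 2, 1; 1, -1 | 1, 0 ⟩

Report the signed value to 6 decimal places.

triangle: 2!·2!·0!/5! = 4/120
(j±m)!: 3!·1!·0!·2!·1!·1! = 12
prefactor² = (2J+1)·Δ·N² = 6/5
  k=0: +1/(0!·2!·1!·0!·1!·0!) = 1/2
Σ = 1/2  ⇒  CG² = 6/5·1/2² = 3/10
CG = +√(3/10) = +0.547723

+√(3/10) ≈ +0.547723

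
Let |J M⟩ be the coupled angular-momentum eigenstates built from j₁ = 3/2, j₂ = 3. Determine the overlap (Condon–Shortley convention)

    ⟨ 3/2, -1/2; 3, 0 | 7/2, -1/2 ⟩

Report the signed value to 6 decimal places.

-0.308607

j₁+j₂−J=1  J+j₁−j₂=2  J−j₁+j₂=5  j₁+j₂+J+1=9
(j₁±m₁, j₂±m₂, J±M) = (1,2,3,3,3,4)
P² = 384/7
sum k=0..1:
  [0] +1/24 = 1/24
  [1] −1/12 = -1/12
S = -1/24
C² = P²·S² = 2/21 ; C = -0.308607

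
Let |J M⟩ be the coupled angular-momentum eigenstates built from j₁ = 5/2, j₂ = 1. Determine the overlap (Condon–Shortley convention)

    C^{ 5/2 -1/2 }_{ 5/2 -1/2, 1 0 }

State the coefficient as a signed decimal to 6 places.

−√(1/35) ≈ -0.169031

j₁+j₂−J=1  J+j₁−j₂=4  J−j₁+j₂=1  j₁+j₂+J+1=7
(j₁±m₁, j₂±m₂, J±M) = (2,3,1,1,2,3)
P² = 144/35
sum k=0..1:
  [0] +1/6 = 1/6
  [1] −1/4 = -1/4
S = -1/12
C² = P²·S² = 1/35 ; C = -0.169031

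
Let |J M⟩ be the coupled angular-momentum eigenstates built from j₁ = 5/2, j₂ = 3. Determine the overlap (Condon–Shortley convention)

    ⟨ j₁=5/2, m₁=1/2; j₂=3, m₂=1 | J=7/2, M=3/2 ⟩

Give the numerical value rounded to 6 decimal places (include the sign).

−√(5/21) ≈ -0.487950

√[8·2!3!4!/10! · 3!2!4!2!5!2!] = √(3072/35)
  +(−1)^0/∏(0,2,2,4,1,0)! = 1/96  (running 1/96)
  +(−1)^1/∏(1,1,1,3,2,1)! = -1/12  (running -7/96)
  +(−1)^2/∏(2,0,0,2,3,2)! = 1/48  (running -5/96)
⟨..|..⟩ = √(3072/35)·(-5/96) = -0.487950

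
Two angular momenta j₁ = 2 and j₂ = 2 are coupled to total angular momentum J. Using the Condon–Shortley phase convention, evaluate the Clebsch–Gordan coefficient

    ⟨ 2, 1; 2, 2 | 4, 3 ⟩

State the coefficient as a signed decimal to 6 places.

√[9·0!4!4!/9! · 3!1!4!0!7!1!] = √(10368)
  +(−1)^0/∏(0,0,1,4,3,0)! = 1/144  (running 1/144)
⟨..|..⟩ = √(10368)·(1/144) = +0.707107

+0.707107  (= +√(1/2))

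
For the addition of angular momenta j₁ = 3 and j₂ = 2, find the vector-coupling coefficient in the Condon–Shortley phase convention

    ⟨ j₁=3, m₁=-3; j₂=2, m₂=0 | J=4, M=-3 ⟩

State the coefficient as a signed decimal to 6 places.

−√(9/20) = -0.670820

√[9·1!5!3!/10! · 0!6!2!2!1!7!] = √(25920)
  +(−1)^1/∏(1,0,5,1,0,2)! = -1/240  (running -1/240)
⟨..|..⟩ = √(25920)·(-1/240) = -0.670820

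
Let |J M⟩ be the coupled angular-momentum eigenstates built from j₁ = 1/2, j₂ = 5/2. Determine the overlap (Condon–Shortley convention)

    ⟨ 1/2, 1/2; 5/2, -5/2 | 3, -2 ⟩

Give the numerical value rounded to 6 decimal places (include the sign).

j₁+j₂−J=0  J+j₁−j₂=1  J−j₁+j₂=5  j₁+j₂+J+1=7
(j₁±m₁, j₂±m₂, J±M) = (1,0,0,5,1,5)
P² = 2400
sum k=0..0:
  [0] +1/120 = 1/120
S = 1/120
C² = P²·S² = 1/6 ; C = +0.408248

+√(1/6) ≈ +0.408248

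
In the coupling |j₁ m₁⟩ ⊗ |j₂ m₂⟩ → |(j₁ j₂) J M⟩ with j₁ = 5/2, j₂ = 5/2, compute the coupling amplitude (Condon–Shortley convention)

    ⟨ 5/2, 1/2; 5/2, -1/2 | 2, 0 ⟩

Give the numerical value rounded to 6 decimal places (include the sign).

-0.436436

triangle: 3!*2!*2!/8! = 24/40320
(j±m)!: 3!*2!*2!*3!*2!*2! = 576
prefactor² = (2J+1)*Δ*N² = 12/7
  k=0: +1/(0!*3!*2!*2!*0!*0!) = 1/24
  k=1: −1/(1!*2!*1!*1!*1!*1!) = -1/2
  k=2: +1/(2!*1!*0!*0!*2!*2!) = 1/8
Σ = -1/3  ⇒  CG² = 12/7*(-1/3)² = 4/21
CG = −√(4/21) = -0.436436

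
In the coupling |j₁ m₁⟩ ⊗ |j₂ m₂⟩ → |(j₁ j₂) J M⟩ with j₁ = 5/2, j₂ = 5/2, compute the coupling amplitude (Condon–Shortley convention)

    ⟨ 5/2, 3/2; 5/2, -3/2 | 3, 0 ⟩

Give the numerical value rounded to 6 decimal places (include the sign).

triangle: 2!·3!·3!/9! = 72/362880
(j±m)!: 4!·1!·1!·4!·3!·3! = 20736
prefactor² = (2J+1)·Δ·N² = 144/5
  k=0: +1/(0!·2!·1!·1!·2!·2!) = 1/8
  k=1: −1/(1!·1!·0!·0!·3!·3!) = -1/36
Σ = 7/72  ⇒  CG² = 144/5·7/72² = 49/180
CG = +√(49/180) = +0.521749

+0.521749  (= +√(49/180))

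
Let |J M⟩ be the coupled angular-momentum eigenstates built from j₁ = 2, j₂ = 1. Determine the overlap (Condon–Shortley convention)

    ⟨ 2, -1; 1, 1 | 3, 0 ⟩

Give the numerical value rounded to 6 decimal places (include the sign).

j₁+j₂−J=0  J+j₁−j₂=4  J−j₁+j₂=2  j₁+j₂+J+1=7
(j₁±m₁, j₂±m₂, J±M) = (1,3,2,0,3,3)
P² = 144/5
sum k=0..0:
  [0] +1/12 = 1/12
S = 1/12
C² = P²·S² = 1/5 ; C = +0.447214

+√(1/5) = +0.447214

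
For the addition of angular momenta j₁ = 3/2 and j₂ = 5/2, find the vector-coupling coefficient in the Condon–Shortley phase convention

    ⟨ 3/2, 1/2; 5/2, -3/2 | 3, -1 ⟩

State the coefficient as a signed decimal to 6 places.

√[7·1!2!4!/8! · 2!1!1!4!2!4!] = √(96/5)
  +(−1)^0/∏(0,1,1,1,1,3)! = 1/6  (running 1/6)
  +(−1)^1/∏(1,0,0,0,2,4)! = -1/48  (running 7/48)
⟨..|..⟩ = √(96/5)·(7/48) = +0.639010

+√(49/120) ≈ +0.639010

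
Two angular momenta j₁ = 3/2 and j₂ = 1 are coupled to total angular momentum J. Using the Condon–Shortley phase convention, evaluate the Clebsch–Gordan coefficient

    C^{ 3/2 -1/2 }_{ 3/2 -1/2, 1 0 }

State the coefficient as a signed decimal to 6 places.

−√(1/15) ≈ -0.258199

j₁+j₂−J=1  J+j₁−j₂=2  J−j₁+j₂=1  j₁+j₂+J+1=5
(j₁±m₁, j₂±m₂, J±M) = (1,2,1,1,1,2)
P² = 4/15
sum k=0..1:
  [0] +1/2 = 1/2
  [1] −1/1 = -1
S = -1/2
C² = P²·S² = 1/15 ; C = -0.258199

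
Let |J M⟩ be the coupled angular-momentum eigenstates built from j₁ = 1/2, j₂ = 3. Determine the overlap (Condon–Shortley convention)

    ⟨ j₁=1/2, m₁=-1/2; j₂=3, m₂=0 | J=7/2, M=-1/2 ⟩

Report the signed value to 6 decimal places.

+√(4/7) = +0.755929

√[8·0!1!6!/8! · 0!1!3!3!3!4!] = √(5184/7)
  +(−1)^0/∏(0,0,1,3,0,3)! = 1/36  (running 1/36)
⟨..|..⟩ = √(5184/7)·(1/36) = +0.755929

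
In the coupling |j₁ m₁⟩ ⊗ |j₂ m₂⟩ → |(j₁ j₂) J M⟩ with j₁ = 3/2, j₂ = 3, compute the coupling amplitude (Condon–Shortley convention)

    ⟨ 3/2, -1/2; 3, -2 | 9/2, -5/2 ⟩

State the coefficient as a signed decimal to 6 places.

√[10·0!3!6!/10! · 1!2!1!5!2!7!] = √(28800)
  +(−1)^0/∏(0,0,2,1,1,5)! = 1/240  (running 1/240)
⟨..|..⟩ = √(28800)·(1/240) = +0.707107

+√(1/2) = +0.707107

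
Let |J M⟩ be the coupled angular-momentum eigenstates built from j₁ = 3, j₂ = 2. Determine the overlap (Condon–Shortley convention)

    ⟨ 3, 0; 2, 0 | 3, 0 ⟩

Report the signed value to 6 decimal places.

triangle: 2!·4!·2!/9! = 96/362880
(j±m)!: 3!·3!·2!·2!·3!·3! = 5184
prefactor² = (2J+1)·Δ·N² = 48/5
  k=0: +1/(0!·2!·3!·2!·1!·0!) = 1/24
  k=1: −1/(1!·1!·2!·1!·2!·1!) = -1/4
  k=2: +1/(2!·0!·1!·0!·3!·2!) = 1/24
Σ = -1/6  ⇒  CG² = 48/5·(-1/6)² = 4/15
CG = −√(4/15) = -0.516398

−√(4/15) ≈ -0.516398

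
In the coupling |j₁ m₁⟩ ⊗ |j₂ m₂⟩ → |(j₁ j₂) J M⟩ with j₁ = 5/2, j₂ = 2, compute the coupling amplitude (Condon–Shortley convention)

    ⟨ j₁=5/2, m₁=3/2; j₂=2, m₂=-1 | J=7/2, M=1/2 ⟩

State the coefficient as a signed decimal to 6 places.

triangle: 1!*4!*3!/9! = 144/362880
(j±m)!: 4!*1!*1!*3!*4!*3! = 20736
prefactor² = (2J+1)*Δ*N² = 2304/35
  k=0: +1/(0!*1!*1!*1!*3!*2!) = 1/12
  k=1: −1/(1!*0!*0!*0!*4!*3!) = -1/144
Σ = 11/144  ⇒  CG² = 2304/35*11/144² = 121/315
CG = +√(121/315) = +0.619780

+√(121/315) ≈ +0.619780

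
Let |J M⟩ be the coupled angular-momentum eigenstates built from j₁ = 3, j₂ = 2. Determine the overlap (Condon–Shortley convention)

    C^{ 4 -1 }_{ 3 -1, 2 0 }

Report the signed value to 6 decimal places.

√[9·1!5!3!/10! · 2!4!2!2!3!5!] = √(1728/7)
  +(−1)^0/∏(0,1,4,2,1,1)! = 1/48  (running 1/48)
  +(−1)^1/∏(1,0,3,1,2,2)! = -1/24  (running -1/48)
⟨..|..⟩ = √(1728/7)·(-1/48) = -0.327327

-0.327327  (= −√(3/28))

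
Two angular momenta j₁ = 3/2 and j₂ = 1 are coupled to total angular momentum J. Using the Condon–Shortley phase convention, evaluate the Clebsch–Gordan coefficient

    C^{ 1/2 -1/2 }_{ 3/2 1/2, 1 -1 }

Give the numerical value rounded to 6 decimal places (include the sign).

+0.408248  (= +√(1/6))

√[2·2!1!0!/4! · 2!1!0!2!0!1!] = √(2/3)
  +(−1)^0/∏(0,2,1,0,0,0)! = 1/2  (running 1/2)
⟨..|..⟩ = √(2/3)·(1/2) = +0.408248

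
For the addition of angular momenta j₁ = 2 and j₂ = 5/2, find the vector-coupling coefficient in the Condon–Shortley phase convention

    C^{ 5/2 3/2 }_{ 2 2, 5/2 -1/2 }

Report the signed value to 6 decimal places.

+√(27/70) = +0.621059

j₁+j₂−J=2  J+j₁−j₂=2  J−j₁+j₂=3  j₁+j₂+J+1=8
(j₁±m₁, j₂±m₂, J±M) = (4,0,2,3,4,1)
P² = 864/35
sum k=0..0:
  [0] +1/8 = 1/8
S = 1/8
C² = P²·S² = 27/70 ; C = +0.621059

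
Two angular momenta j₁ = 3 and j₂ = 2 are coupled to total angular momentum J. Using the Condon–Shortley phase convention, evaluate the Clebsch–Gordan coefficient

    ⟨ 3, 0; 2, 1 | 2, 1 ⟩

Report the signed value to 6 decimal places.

j₁+j₂−J=3  J+j₁−j₂=3  J−j₁+j₂=1  j₁+j₂+J+1=8
(j₁±m₁, j₂±m₂, J±M) = (3,3,3,1,3,1)
P² = 81/14
sum k=2..3:
  [2] +1/4 = 1/4
  [3] −1/36 = -1/36
S = 2/9
C² = P²·S² = 2/7 ; C = +0.534522

+0.534522  (= +√(2/7))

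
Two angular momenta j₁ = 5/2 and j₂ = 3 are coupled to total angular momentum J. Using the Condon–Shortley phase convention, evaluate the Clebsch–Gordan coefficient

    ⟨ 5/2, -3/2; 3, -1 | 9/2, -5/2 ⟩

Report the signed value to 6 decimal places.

-0.317821

√[10·1!4!5!/11! · 1!4!2!4!2!7!] = √(92160/11)
  +(−1)^0/∏(0,1,4,2,0,3)! = 1/288  (running 1/288)
  +(−1)^1/∏(1,0,3,1,1,4)! = -1/144  (running -1/288)
⟨..|..⟩ = √(92160/11)·(-1/288) = -0.317821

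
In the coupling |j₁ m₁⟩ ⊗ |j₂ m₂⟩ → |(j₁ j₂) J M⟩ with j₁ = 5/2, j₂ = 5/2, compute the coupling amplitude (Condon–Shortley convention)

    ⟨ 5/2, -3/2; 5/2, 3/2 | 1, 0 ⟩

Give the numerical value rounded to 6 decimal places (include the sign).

j₁+j₂−J=4  J+j₁−j₂=1  J−j₁+j₂=1  j₁+j₂+J+1=7
(j₁±m₁, j₂±m₂, J±M) = (1,4,4,1,1,1)
P² = 288/35
sum k=3..4:
  [3] −1/6 = -1/6
  [4] +1/24 = 1/24
S = -1/8
C² = P²·S² = 9/70 ; C = -0.358569

−√(9/70) = -0.358569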